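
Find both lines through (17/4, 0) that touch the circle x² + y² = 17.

A line y − (0) = m(x − (17/4)) is tangent when its distance from (0, 0) is √17:
(−17/4m − (0))² = 17(m² + 1)
m² − 16 = 0, so m = 4 or m = −4.
With m = 4: 4x − y = 17. With m = −4: 4x + y = 17.

4x − y = 17 and 4x + y = 17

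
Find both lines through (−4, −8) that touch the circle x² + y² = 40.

A line y − (−8) = m(x − (−4)) is tangent when its distance from (0, 0) is 2√10:
(4m − (8))² = 40(m² + 1)
3m² + 8m − 3 = 0, so m = −3 or m = 1/3.
With m = −3: 3x + y = −20. With m = 1/3: x − 3y = 20.

3x + y = −20 and x − 3y = 20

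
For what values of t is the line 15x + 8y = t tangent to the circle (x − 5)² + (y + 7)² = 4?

The line touches the circle iff its distance from (5, −7) is 2:
|15·5 + 8·(−7) − t| / √289 = 2
|t − (19)| = 2·17, so t = 53 or t = −15.

t = −15 or t = 53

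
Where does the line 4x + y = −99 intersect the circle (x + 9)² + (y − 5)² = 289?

(−26, 5) and (−24, −3)

Express y = −4x − 99 and substitute into the circle:
17x² + 850x + 10608 = 0  ⟹  x² + 50x + 624 = 0
x = −24 or x = −26, giving (−24, −3) and (−26, 5).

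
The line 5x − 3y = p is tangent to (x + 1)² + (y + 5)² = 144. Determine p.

p = 10 ± 12√34

The line touches the circle iff its distance from (−1, −5) is 12:
|5·(−1) − 3·(−5) − p| / √34 = 12
|p − (10)| = 12√34.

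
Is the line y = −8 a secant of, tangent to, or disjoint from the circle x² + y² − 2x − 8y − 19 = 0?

Substituting the line into the circle gives x² − 2x + 109 = 0.
Δ = 4 − 436 = −432.
No real roots: the line does not meet the circle.

disjoint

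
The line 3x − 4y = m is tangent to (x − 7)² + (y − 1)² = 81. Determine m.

m = −28 or m = 62

Tangency holds when the distance from the centre (7, 1) to the line equals the radius 9:
|3·7 − 4·1 − m| / √25 = 9
|m − (17)| = 9·5, so m = 62 or m = −28.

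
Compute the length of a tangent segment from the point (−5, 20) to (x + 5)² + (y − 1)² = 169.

8√3

With centre O = (−5, 1), |OP|² = 361 and r² = 169.
By the tangent–radius right angle, tangent length = √(|PO|² − r²) = √192 = 8√3.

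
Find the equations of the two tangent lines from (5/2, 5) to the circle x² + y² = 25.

4x + 3y = 25 and y = 5

Let a tangent through (5/2, 5) have slope m. Its distance from (0, 0) must equal 5:
(−5/2m − (−5))² = 25(m² + 1)
3m² + 4m = 0, so m = −4/3 or m = 0.
Through (5/2, 5) these give 4x + 3y = 25 and y = 5.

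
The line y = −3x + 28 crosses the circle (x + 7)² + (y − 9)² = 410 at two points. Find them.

(0, 28) and (10, −2)

From the line, y = −3x + 28. Substituting:
10x² − 100x = 0  ⟹  x² − 10x = 0
x = 10 or x = 0, giving (10, −2) and (0, 28).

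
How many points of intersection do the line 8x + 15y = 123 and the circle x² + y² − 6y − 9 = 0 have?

Substituting the line into the circle gives 289x² − 1248x + 2034 = 0.
Δ = 1557504 − 2351304 = −793800.
No real roots: the line does not meet the circle.

0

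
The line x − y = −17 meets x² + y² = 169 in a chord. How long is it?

7√2

Substitute y = x + 17:
2x² + 34x + 120 = 0  ⟹  x² + 17x + 60 = 0
x = −5 or x = −12, giving (−5, 12) and (−12, 5).
|(−5, 12) − (−12, 5)| = √((7)² + (7)²) = 7√2.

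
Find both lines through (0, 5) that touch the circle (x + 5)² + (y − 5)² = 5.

x − 2y = −10 and x + 2y = 10

Write the tangent as mx − y + (5 − m·(0)) = 0 and set its distance from the centre to √5:
(−5m − (0))² = 5(m² + 1)
4m² − 1 = 0, so m = 1/2 or m = −1/2.
With m = 1/2: x − 2y = −10. With m = −1/2: x + 2y = 10.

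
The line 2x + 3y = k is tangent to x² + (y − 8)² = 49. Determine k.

Tangency holds when the distance from the centre (0, 8) to the line equals the radius 7:
|2·0 + 3·8 − k| / √13 = 7
|k − (24)| = 7√13.

k = 24 ± 7√13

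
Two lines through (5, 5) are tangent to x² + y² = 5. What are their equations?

Let a tangent through (5, 5) have slope m. Its distance from (0, 0) must equal √5:
(−5m − (−5))² = 5(m² + 1)
2m² − 5m + 2 = 0, so m = 1/2 or m = 2.
With m = 1/2: x − 2y = −5. With m = 2: 2x − y = 5.

x − 2y = −5 and 2x − y = 5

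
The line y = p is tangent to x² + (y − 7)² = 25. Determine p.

For a tangent, require d(centre, line) = r = 5.
|0·0 + 1·7 − p| / √1 = 5
|p − (7)| = 5, so p = 12 or p = 2.

p = 2 or p = 12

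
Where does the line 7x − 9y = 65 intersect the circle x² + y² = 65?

Substitute y = (−65 + 7x)/9:
130x² − 910x − 1040 = 0  ⟹  x² − 7x − 8 = 0
x = 8 or x = −1, giving (8, −1) and (−1, −8).

(−1, −8) and (8, −1)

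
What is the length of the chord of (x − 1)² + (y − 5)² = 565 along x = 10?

44

The distance from (1, 5) to the line is 9, and r² = 565.
Chord = 2√(r² − d²) = 2·√(484) = 44.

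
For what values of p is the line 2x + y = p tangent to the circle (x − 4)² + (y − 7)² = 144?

The line touches the circle iff its distance from (4, 7) is 12:
|2·4 + 1·7 − p| / √5 = 12
|p − (15)| = 12√5.

p = 15 ± 12√5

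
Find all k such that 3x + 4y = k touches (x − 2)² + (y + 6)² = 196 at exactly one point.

For a tangent, require d(centre, line) = r = 14.
|3·2 + 4·(−6) − k| / √25 = 14
|k − (−18)| = 14·5, so k = 52 or k = −88.

k = −88 or k = 52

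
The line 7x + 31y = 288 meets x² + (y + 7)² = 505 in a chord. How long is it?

Centre (0, −7), r² = 505. Perpendicular distance d from centre to line = |−505| / √1010 = 505/√1010.
Chord = 2√(r² − d²) = 2·√(505/2) = √1010.

√1010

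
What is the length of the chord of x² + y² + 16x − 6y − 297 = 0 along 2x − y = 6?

14√5

From the line, y = 2x − 6. Substituting:
5x² − 20x − 225 = 0  ⟹  x² − 4x − 45 = 0
x = 9 or x = −5, giving (9, 12) and (−5, −16).
|(9, 12) − (−5, −16)| = √((14)² + (28)²) = 14√5.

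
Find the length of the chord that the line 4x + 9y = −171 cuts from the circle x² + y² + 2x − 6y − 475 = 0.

The distance from (−1, 3) to the line is 194/√97, and r² = 485.
Chord = 2√(r² − d²) = 2·√(97) = 2√97.

2√97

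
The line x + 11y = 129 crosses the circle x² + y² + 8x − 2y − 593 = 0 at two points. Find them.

Express y = (129 − x)/11 and substitute into the circle:
122x² + 732x − 57950 = 0  ⟹  x² + 6x − 475 = 0
x = 19 or x = −25, giving (19, 10) and (−25, 14).

(−25, 14) and (19, 10)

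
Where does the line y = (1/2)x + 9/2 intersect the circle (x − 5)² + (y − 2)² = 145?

Substitute y = (9 + x)/2:
5x² − 30x − 455 = 0  ⟹  x² − 6x − 91 = 0
x = 13 or x = −7, giving (13, 11) and (−7, 1).

(−7, 1) and (13, 11)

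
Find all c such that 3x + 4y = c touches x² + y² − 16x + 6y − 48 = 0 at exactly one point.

For a tangent, require d(centre, line) = r = 11.
|3·8 + 4·(−3) − c| / √25 = 11
|c − (12)| = 11·5, so c = 67 or c = −43.

c = −43 or c = 67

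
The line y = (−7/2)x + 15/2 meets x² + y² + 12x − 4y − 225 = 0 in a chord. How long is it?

4√53

Express y = (15 − 7x)/2 and substitute into the circle:
53x² − 106x − 795 = 0  ⟹  x² − 2x − 15 = 0
x = 5 or x = −3, giving (5, −10) and (−3, 18).
Chord length = distance between (5, −10) and (−3, 18) = √848 = 4√53.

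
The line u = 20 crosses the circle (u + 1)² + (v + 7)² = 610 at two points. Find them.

The line gives u = 20. Substituting into the circle:
v² + 14v − 120 = 0
v = 6 or v = −20, giving (20, 6) and (20, −20).

(20, −20) and (20, 6)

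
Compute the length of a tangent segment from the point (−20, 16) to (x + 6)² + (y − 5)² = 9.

2√77

The centre is (−6, 5) and r = 3. The square of the distance from P to the centre is 196 + 121 = 317.
By the tangent–radius right angle, tangent length = √(|PO|² − r²) = √308 = 2√77.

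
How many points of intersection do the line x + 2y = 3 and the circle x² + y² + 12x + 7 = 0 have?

Substituting the line into the circle gives 5x² + 42x + 37 = 0.
Discriminant = (42)² − 4·5·(37) = 1024 > 0.
Two real roots: the line is a secant.

2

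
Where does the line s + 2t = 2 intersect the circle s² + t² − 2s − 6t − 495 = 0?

Substitute t = (2 − s)/2:
5s² − 2000 = 0  ⟹  s² − 400 = 0
s = 20 or s = −20, giving (20, −9) and (−20, 11).

(−20, 11) and (20, −9)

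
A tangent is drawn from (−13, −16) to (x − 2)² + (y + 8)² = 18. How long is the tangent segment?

The centre is (2, −8) and r = 3√2. The square of the distance from P to the centre is 225 + 64 = 289.
By the tangent–radius right angle, tangent length = √(|PO|² − r²) = √271.

√271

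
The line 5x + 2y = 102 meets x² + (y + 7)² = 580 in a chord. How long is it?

4√29

Express y = (102 − 5x)/2 and substitute into the circle:
29x² − 1160x + 11136 = 0  ⟹  x² − 40x + 384 = 0
x = 24 or x = 16, giving (24, −9) and (16, 11).
|(24, −9) − (16, 11)| = √((8)² + (−20)²) = 4√29.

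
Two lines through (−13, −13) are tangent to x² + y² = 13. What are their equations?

3x − 2y = −13 and 2x − 3y = 13

Write the tangent as mx − y + (−13 − m·(−13)) = 0 and set its distance from the centre to √13:
(13m − (13))² = 13(m² + 1)
6m² − 13m + 6 = 0, so m = 3/2 or m = 2/3.
With m = 3/2: 3x − 2y = −13. With m = 2/3: 2x − 3y = 13.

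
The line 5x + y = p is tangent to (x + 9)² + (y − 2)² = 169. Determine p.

For a tangent, require d(centre, line) = r = 13.
|5·(−9) + 1·2 − p| / √26 = 13
|p − (−43)| = 13√26.

p = −43 ± 13√26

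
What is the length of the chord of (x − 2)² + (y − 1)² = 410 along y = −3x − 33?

The distance from (2, 1) to the line is 40/√10, and r² = 410.
Chord = 2√(r² − d²) = 2·√(250) = 10√10.

10√10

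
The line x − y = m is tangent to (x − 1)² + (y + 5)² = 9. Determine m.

The line touches the circle iff its distance from (1, −5) is 3:
|1·1 − 1·(−5) − m| / √2 = 3
|m − (6)| = 3√2.

m = 6 ± 3√2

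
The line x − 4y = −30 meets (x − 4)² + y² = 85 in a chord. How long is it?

Centre (4, 0), r² = 85. Perpendicular distance d from centre to line = |34| / √17 = 34/√17.
Chord = 2√(r² − d²) = 2·√(17) = 2√17.

2√17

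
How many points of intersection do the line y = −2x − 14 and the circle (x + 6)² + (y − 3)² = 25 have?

2

d² = (2·(−6) + 1·3 − (−14))²/5 = 5; r² = 25.
Since d² < r², the line cuts the circle twice.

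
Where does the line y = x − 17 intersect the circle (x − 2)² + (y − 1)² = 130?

(9, −8) and (11, −6)

Substitute y = x − 17:
2x² − 40x + 198 = 0  ⟹  x² − 20x + 99 = 0
x = 11 or x = 9, giving (11, −6) and (9, −8).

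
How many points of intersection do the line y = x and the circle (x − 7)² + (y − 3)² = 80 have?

Substituting the line into the circle gives 2x² − 20x − 22 = 0.
Discriminant = (−20)² − 4·2·(−22) = 576 > 0.
Two real roots: the line is a secant.

2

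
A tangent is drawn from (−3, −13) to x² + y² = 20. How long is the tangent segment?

With centre O = (0, 0), |OP|² = 178 and r² = 20.
Power of the point: PT² = |PO|² − r² = 158, so PT = √158.

√158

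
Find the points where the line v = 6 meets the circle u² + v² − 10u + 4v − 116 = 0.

Express v = 6 and substitute into the circle:
u² − 10u − 56 = 0
u = 14 or u = −4, giving (14, 6) and (−4, 6).

(−4, 6) and (14, 6)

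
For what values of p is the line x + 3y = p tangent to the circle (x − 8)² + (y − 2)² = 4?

p = 14 ± 2√10

For a tangent, require d(centre, line) = r = 2.
|1·8 + 3·2 − p| / √10 = 2
|p − (14)| = 2√10.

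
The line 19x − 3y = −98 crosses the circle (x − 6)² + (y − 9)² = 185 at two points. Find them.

From the line, y = (98 + 19x)/3. Substituting:
370x² + 2590x + 3700 = 0  ⟹  x² + 7x + 10 = 0
x = −2 or x = −5, giving (−2, 20) and (−5, 1).

(−5, 1) and (−2, 20)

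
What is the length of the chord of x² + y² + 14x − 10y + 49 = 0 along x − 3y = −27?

3√10

Express y = (27 + x)/3 and substitute into the circle:
10x² + 150x + 360 = 0  ⟹  x² + 15x + 36 = 0
x = −3 or x = −12, giving (−3, 8) and (−12, 5).
Chord length = distance between (−3, 8) and (−12, 5) = √90 = 3√10.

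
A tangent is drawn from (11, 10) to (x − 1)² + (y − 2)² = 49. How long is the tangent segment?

With centre O = (1, 2), |OP|² = 164 and r² = 49.
By the tangent–radius right angle, tangent length = √(|PO|² − r²) = √115.

√115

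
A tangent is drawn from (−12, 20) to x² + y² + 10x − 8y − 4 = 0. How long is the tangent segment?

The centre is (−5, 4) and r = 3√5. The square of the distance from P to the centre is 49 + 256 = 305.
Power of the point: PT² = |PO|² − r² = 260, so PT = 2√65.

2√65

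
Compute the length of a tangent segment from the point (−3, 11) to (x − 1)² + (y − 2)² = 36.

√61

With centre O = (1, 2), |OP|² = 97 and r² = 36.
Power of the point: PT² = |PO|² − r² = 61, so PT = √61.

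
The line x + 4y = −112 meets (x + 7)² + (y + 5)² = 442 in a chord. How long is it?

Centre (−7, −5), r² = 442. Perpendicular distance d from centre to line = |85| / √17 = 85/√17.
Half the chord is √(r² − d²) = √(17), so the full chord is 2√17.

2√17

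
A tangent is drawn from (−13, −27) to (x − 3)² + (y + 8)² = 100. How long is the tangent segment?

Centre (3, −8), r² = 100. |PO|² = (−16)² + (−19)² = 617.
By the tangent–radius right angle, tangent length = √(|PO|² − r²) = √517.

√517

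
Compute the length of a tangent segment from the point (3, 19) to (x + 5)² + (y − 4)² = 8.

With centre O = (−5, 4), |OP|² = 289 and r² = 8.
The tangent meets the radius at right angles, so tangent² = |PO|² − r² = 289 − 8 = 281.

√281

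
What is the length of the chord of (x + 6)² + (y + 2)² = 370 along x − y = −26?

16√2

The distance from (−6, −2) to the line is 22/√2, and r² = 370.
Chord = 2√(r² − d²) = 2·√(128) = 16√2.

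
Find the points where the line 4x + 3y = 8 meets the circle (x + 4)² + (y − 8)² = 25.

(−7, 12) and (−1, 4)

Substitute y = (8 − 4x)/3:
25x² + 200x + 175 = 0  ⟹  x² + 8x + 7 = 0
x = −1 or x = −7, giving (−1, 4) and (−7, 12).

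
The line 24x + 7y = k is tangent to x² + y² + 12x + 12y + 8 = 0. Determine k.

The line touches the circle iff its distance from (−6, −6) is 8:
|24·(−6) + 7·(−6) − k| / √625 = 8
|k − (−186)| = 8·25, so k = 14 or k = −386.

k = −386 or k = 14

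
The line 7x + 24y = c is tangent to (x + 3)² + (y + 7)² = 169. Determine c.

Tangency holds when the distance from the centre (−3, −7) to the line equals the radius 13:
|7·(−3) + 24·(−7) − c| / √625 = 13
|c − (−189)| = 13·25, so c = 136 or c = −514.

c = −514 or c = 136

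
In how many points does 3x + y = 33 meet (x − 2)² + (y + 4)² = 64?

Centre (2, −4), r² = 64. Distance² from centre to line = (−31)²/10 = 961/10.
Since d² > r², the line lies outside the circle.

0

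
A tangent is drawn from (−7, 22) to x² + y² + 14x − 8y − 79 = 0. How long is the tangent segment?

Centre (−7, 4), r² = 144. |PO|² = (0)² + (18)² = 324.
By the tangent–radius right angle, tangent length = √(|PO|² − r²) = √180 = 6√5.

6√5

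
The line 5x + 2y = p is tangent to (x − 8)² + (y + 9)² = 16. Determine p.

p = 22 ± 4√29

For a tangent, require d(centre, line) = r = 4.
|5·8 + 2·(−9) − p| / √29 = 4
|p − (22)| = 4√29.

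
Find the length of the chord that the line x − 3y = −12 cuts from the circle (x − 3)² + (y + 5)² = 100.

The distance from (3, −5) to the line is 30/√10, and r² = 100.
Chord = 2√(r² − d²) = 2·√(10) = 2√10.

2√10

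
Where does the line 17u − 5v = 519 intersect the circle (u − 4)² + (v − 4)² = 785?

(27, −12) and (32, 5)

Substitute v = (−519 + 17u)/5:
314u² − 18526u + 271296 = 0  ⟹  u² − 59u + 864 = 0
u = 32 or u = 27, giving (32, 5) and (27, −12).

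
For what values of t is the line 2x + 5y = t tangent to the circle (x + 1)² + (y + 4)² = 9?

The line touches the circle iff its distance from (−1, −4) is 3:
|2·(−1) + 5·(−4) − t| / √29 = 3
|t − (−22)| = 3√29.

t = −22 ± 3√29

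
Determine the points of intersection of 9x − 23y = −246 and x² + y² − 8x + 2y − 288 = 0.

From the line, y = (246 + 9x)/23. Substituting:
610x² + 610x − 80520 = 0  ⟹  x² + x − 132 = 0
x = 11 or x = −12, giving (11, 15) and (−12, 6).

(−12, 6) and (11, 15)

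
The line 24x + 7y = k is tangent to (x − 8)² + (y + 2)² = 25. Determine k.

The line touches the circle iff its distance from (8, −2) is 5:
|24·8 + 7·(−2) − k| / √625 = 5
|k − (178)| = 5·25, so k = 303 or k = 53.

k = 53 or k = 303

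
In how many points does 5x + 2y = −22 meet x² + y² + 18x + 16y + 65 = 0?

d² = (5·(−9) + 2·(−8) − (−22))²/29 = 1521/29; r² = 80.
Since d² < r², the line cuts the circle twice.

2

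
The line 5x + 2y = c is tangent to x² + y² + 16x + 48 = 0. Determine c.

c = −40 ± 4√29

For a tangent, require d(centre, line) = r = 4.
|5·(−8) + 2·0 − c| / √29 = 4
|c − (−40)| = 4√29.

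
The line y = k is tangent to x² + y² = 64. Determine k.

For a tangent, require d(centre, line) = r = 8.
|0·0 + 1·0 − k| / √1 = 8
|k| = 8, so k = 8 or k = −8.

k = −8 or k = 8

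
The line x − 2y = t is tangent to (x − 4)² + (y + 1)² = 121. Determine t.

The line touches the circle iff its distance from (4, −1) is 11:
|1·4 − 2·(−1) − t| / √5 = 11
|t − (6)| = 11√5.

t = 6 ± 11√5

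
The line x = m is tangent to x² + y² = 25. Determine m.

Tangency holds when the distance from the centre (0, 0) to the line equals the radius 5:
|1·0 + 0·0 − m| / √1 = 5
|m| = 5, so m = 5 or m = −5.

m = −5 or m = 5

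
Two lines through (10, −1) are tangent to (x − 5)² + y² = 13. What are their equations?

Write the tangent as mx − y + (−1 − m·(10)) = 0 and set its distance from the centre to √13:
(−5m − (1))² = 13(m² + 1)
6m² + 5m − 6 = 0, so m = 2/3 or m = −3/2.
Through (10, −1) these give 2x − 3y = 23 and 3x + 2y = 28.

2x − 3y = 23 and 3x + 2y = 28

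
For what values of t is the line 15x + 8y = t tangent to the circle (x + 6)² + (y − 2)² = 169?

The line touches the circle iff its distance from (−6, 2) is 13:
|15·(−6) + 8·2 − t| / √289 = 13
|t − (−74)| = 13·17, so t = 147 or t = −295.

t = −295 or t = 147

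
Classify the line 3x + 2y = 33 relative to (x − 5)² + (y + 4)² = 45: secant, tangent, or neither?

neither

Centre (5, −4), r² = 45. Distance² from centre to line = (−26)²/13 = 52.
Since d² > r², the line lies outside the circle.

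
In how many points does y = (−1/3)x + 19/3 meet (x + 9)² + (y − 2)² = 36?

0

Substituting the line into the circle gives 10x² + 136x + 574 = 0.
Δ = 18496 − 22960 = −4464.
No real roots: the line does not meet the circle.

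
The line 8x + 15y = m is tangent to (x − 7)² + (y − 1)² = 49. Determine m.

Tangency holds when the distance from the centre (7, 1) to the line equals the radius 7:
|8·7 + 15·1 − m| / √289 = 7
|m − (71)| = 7·17, so m = 190 or m = −48.

m = −48 or m = 190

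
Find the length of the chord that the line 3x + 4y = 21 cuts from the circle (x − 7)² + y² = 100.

20

From the line, y = (21 − 3x)/4. Substituting:
25x² − 350x − 375 = 0  ⟹  x² − 14x − 15 = 0
x = 15 or x = −1, giving (15, −6) and (−1, 6).
|(15, −6) − (−1, 6)| = √((16)² + (−12)²) = 20.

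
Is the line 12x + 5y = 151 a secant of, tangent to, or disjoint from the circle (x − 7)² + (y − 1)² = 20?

disjoint

d² = (12·7 + 5·1 − (151))²/169 = 3844/169; r² = 20.
Since d² > r², the line lies outside the circle.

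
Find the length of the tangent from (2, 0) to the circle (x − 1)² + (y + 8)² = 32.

The centre is (1, −8) and r = 4√2. The square of the distance from P to the centre is 1 + 64 = 65.
Power of the point: PT² = |PO|² − r² = 33, so PT = √33.

√33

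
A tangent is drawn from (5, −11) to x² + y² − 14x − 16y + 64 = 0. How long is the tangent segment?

2√79

With centre O = (7, 8), |OP|² = 365 and r² = 49.
The tangent meets the radius at right angles, so tangent² = |PO|² − r² = 365 − 49 = 316.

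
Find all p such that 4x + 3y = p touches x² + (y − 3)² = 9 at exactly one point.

p = −6 or p = 24

Tangency holds when the distance from the centre (0, 3) to the line equals the radius 3:
|4·0 + 3·3 − p| / √25 = 3
|p − (9)| = 3·5, so p = 24 or p = −6.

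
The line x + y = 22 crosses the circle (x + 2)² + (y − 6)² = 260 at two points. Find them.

Substitute y = −x + 22:
2x² − 28x = 0  ⟹  x² − 14x = 0
x = 14 or x = 0, giving (14, 8) and (0, 22).

(0, 22) and (14, 8)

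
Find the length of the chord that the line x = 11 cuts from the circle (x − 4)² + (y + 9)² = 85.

Centre (4, −9), r² = 85. Perpendicular distance d from centre to line = |−7| / √1 = 7.
Chord = 2√(r² − d²) = 2·√(36) = 12.

12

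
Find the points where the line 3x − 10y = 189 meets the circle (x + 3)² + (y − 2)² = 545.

(−7, −21) and (13, −15)

From the line, y = (−189 + 3x)/10. Substituting:
109x² − 654x − 9919 = 0  ⟹  x² − 6x − 91 = 0
x = 13 or x = −7, giving (13, −15) and (−7, −21).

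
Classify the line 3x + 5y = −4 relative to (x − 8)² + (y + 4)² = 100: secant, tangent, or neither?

Centre (8, −4), r² = 100. Distance² from centre to line = (8)²/34 = 32/17.
Since d² < r², the line cuts the circle twice.

secant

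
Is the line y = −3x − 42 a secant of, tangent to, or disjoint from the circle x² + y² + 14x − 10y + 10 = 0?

Substituting the line into the circle gives 10x² + 296x + 2194 = 0.
Δ = 87616 − 87760 = −144.
No real roots: the line does not meet the circle.

disjoint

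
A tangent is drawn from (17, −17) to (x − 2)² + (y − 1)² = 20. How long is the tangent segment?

23

The centre is (2, 1) and r = 2√5. The square of the distance from P to the centre is 225 + 324 = 549.
Power of the point: PT² = |PO|² − r² = 529, so PT = 23.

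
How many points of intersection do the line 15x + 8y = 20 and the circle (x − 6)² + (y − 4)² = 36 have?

d² = (15·6 + 8·4 − (20))²/289 = 36; r² = 36.
Since d² = r², the line is tangent.

1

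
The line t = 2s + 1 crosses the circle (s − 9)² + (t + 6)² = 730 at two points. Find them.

Express t = 2s + 1 and substitute into the circle:
5s² + 10s − 600 = 0  ⟹  s² + 2s − 120 = 0
s = 10 or s = −12, giving (10, 21) and (−12, −23).

(−12, −23) and (10, 21)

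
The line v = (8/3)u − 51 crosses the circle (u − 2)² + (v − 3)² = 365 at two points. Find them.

Substitute v = (−153 + 8u)/3:
73u² − 2628u + 22995 = 0  ⟹  u² − 36u + 315 = 0
u = 21 or u = 15, giving (21, 5) and (15, −11).

(15, −11) and (21, 5)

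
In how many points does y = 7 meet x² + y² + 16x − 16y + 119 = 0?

Substituting the line into the circle gives x² + 16x + 56 = 0.
Δ = 256 − 224 = 32.
Two real roots: the line is a secant.

2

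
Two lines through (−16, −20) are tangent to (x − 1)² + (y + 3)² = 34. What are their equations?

Write the tangent as mx − y + (−20 − m·(−16)) = 0 and set its distance from the centre to √34:
(17m − (17))² = 34(m² + 1)
15m² − 34m + 15 = 0, so m = 3/5 or m = 5/3.
With m = 3/5: 3x − 5y = 52. With m = 5/3: 5x − 3y = −20.

3x − 5y = 52 and 5x − 3y = −20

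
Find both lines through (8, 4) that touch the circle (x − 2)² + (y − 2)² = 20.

A line y − (4) = m(x − (8)) is tangent when its distance from (2, 2) is 2√5:
(−6m − (−2))² = 20(m² + 1)
2m² − 3m − 2 = 0, so m = 2 or m = −1/2.
Through (8, 4) these give 2x − y = 12 and x + 2y = 16.

2x − y = 12 and x + 2y = 16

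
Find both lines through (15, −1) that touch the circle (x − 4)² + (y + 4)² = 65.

A line y − (−1) = m(x − (15)) is tangent when its distance from (4, −4) is √65:
[m·(−11) − (−3)]² = 65(m² + 1)
28m² − 33m − 28 = 0, so m = 7/4 or m = −4/7.
With m = 7/4: 7x − 4y = 109. With m = −4/7: 4x + 7y = 53.

7x − 4y = 109 and 4x + 7y = 53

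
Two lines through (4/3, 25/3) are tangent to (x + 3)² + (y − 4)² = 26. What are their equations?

5x + y = 15 and x + 5y = 43

Write the tangent as mx − y + (25/3 − m·(4/3)) = 0 and set its distance from the centre to √26:
(−13/3m − (−13/3))² = 26(m² + 1)
5m² + 26m + 5 = 0, so m = −5 or m = −1/5.
With m = −5: 5x + y = 15. With m = −1/5: x + 5y = 43.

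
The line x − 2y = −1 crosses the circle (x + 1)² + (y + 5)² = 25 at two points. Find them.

From the line, y = (1 + x)/2. Substituting:
5x² + 30x + 25 = 0  ⟹  x² + 6x + 5 = 0
x = −1 or x = −5, giving (−1, 0) and (−5, −2).

(−5, −2) and (−1, 0)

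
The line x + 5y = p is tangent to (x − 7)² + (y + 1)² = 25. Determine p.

For a tangent, require d(centre, line) = r = 5.
|1·7 + 5·(−1) − p| / √26 = 5
|p − (2)| = 5√26.

p = 2 ± 5√26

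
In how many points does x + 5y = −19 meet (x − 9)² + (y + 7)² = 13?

2

d² = (1·9 + 5·(−7) − (−19))²/26 = 49/26; r² = 13.
Since d² < r², the line cuts the circle twice.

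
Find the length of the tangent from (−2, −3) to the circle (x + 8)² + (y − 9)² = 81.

3√11

Centre (−8, 9), r² = 81. |PO|² = (6)² + (−12)² = 180.
The tangent meets the radius at right angles, so tangent² = |PO|² − r² = 180 − 81 = 99.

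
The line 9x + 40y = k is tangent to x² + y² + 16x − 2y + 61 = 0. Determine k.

The line touches the circle iff its distance from (−8, 1) is 2:
|9·(−8) + 40·1 − k| / √1681 = 2
|k − (−32)| = 2·41, so k = 50 or k = −114.

k = −114 or k = 50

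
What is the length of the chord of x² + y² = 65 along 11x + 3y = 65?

From the line, y = (65 − 11x)/3. Substituting:
130x² − 1430x + 3640 = 0  ⟹  x² − 11x + 28 = 0
x = 7 or x = 4, giving (7, −4) and (4, 7).
Chord length = distance between (7, −4) and (4, 7) = √130 = √130.

√130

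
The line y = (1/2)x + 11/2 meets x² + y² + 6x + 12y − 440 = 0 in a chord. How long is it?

From the line, y = (11 + x)/2. Substituting:
5x² + 70x − 1375 = 0  ⟹  x² + 14x − 275 = 0
x = 11 or x = −25, giving (11, 11) and (−25, −7).
Chord length = distance between (11, 11) and (−25, −7) = √1620 = 18√5.

18√5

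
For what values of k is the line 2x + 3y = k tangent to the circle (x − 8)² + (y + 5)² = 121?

k = 1 ± 11√13

For a tangent, require d(centre, line) = r = 11.
|2·8 + 3·(−5) − k| / √13 = 11
|k − (1)| = 11√13.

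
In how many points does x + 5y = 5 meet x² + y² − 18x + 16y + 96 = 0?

Substituting the line into the circle gives 26x² − 540x + 2825 = 0.
Δ = 291600 − 293800 = −2200.
No real roots: the line does not meet the circle.

0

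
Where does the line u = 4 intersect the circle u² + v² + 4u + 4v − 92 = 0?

The line gives u = 4. Substituting into the circle:
v² + 4v − 60 = 0
v = 6 or v = −10, giving (4, 6) and (4, −10).

(4, −10) and (4, 6)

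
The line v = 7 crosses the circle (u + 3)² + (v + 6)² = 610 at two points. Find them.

(−24, 7) and (18, 7)

Substitute v = 7:
u² + 6u − 432 = 0
u = 18 or u = −24, giving (18, 7) and (−24, 7).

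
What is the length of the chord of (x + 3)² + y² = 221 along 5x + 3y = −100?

Substitute y = (−100 − 5x)/3:
34x² + 1054x + 8092 = 0  ⟹  x² + 31x + 238 = 0
x = −14 or x = −17, giving (−14, −10) and (−17, −5).
|(−14, −10) − (−17, −5)| = √((3)² + (−5)²) = √34.

√34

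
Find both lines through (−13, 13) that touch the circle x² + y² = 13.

3x + 2y = −13 and 2x + 3y = 13

Write the tangent as mx − y + (13 − m·(−13)) = 0 and set its distance from the centre to √13:
(13m − (−13))² = 13(m² + 1)
6m² + 13m + 6 = 0, so m = −3/2 or m = −2/3.
Through (−13, 13) these give 3x + 2y = −13 and 2x + 3y = 13.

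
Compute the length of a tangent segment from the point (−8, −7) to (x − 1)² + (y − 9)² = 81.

16

The centre is (1, 9) and r = 9. The square of the distance from P to the centre is 81 + 256 = 337.
By the tangent–radius right angle, tangent length = √(|PO|² − r²) = √256 = 16.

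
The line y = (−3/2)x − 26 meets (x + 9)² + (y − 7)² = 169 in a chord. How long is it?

4√13

Substitute y = (−52 − 3x)/2:
13x² + 468x + 4004 = 0  ⟹  x² + 36x + 308 = 0
x = −14 or x = −22, giving (−14, −5) and (−22, 7).
|(−14, −5) − (−22, 7)| = √((8)² + (−12)²) = 4√13.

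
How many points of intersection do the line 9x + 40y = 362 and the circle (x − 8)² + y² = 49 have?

0

Substituting the line into the circle gives 1681x² − 32116x + 155044 = 0.
Δ = 1031437456 − 1042515856 = −11078400.
No real roots: the line does not meet the circle.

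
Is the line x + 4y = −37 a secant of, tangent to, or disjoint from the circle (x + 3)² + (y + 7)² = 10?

d² = (1·(−3) + 4·(−7) − (−37))²/17 = 36/17; r² = 10.
Since d² < r², the line cuts the circle twice.

secant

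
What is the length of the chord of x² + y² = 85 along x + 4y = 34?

2√17

Centre (0, 0), r² = 85. Perpendicular distance d from centre to line = |−34| / √17 = 34/√17.
Half the chord is √(r² − d²) = √(17), so the full chord is 2√17.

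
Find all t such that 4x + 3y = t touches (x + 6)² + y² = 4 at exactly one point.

Tangency holds when the distance from the centre (−6, 0) to the line equals the radius 2:
|4·(−6) + 3·0 − t| / √25 = 2
|t − (−24)| = 2·5, so t = −14 or t = −34.

t = −34 or t = −14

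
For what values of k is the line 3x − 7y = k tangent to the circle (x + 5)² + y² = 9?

Tangency holds when the distance from the centre (−5, 0) to the line equals the radius 3:
|3·(−5) − 7·0 − k| / √58 = 3
|k − (−15)| = 3√58.

k = −15 ± 3√58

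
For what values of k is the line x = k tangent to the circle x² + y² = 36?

Tangency holds when the distance from the centre (0, 0) to the line equals the radius 6:
|1·0 + 0·0 − k| / √1 = 6
|k| = 6, so k = 6 or k = −6.

k = −6 or k = 6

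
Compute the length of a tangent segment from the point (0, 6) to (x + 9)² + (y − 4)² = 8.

√77

The centre is (−9, 4) and r = 2√2. The square of the distance from P to the centre is 81 + 4 = 85.
Power of the point: PT² = |PO|² − r² = 77, so PT = √77.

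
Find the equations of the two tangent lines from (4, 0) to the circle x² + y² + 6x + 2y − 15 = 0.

Let a tangent through (4, 0) have slope m. Its distance from (−3, −1) must equal 5:
(−7m − (−1))² = 25(m² + 1)
12m² − 7m − 12 = 0, so m = −3/4 or m = 4/3.
With m = −3/4: 3x + 4y = 12. With m = 4/3: 4x − 3y = 16.

3x + 4y = 12 and 4x − 3y = 16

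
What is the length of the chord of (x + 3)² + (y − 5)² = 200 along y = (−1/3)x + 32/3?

Centre (−3, 5), r² = 200. Perpendicular distance d from centre to line = |−20| / √10 = 20/√10.
Chord = 2√(r² − d²) = 2·√(160) = 8√10.

8√10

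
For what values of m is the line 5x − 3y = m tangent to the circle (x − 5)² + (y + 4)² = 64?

Tangency holds when the distance from the centre (5, −4) to the line equals the radius 8:
|5·5 − 3·(−4) − m| / √34 = 8
|m − (37)| = 8√34.

m = 37 ± 8√34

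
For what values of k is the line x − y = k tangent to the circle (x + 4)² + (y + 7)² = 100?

k = 3 ± 10√2

The line touches the circle iff its distance from (−4, −7) is 10:
|1·(−4) − 1·(−7) − k| / √2 = 10
|k − (3)| = 10√2.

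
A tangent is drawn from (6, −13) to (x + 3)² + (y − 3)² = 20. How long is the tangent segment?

√317

The centre is (−3, 3) and r = 2√5. The square of the distance from P to the centre is 81 + 256 = 337.
By the tangent–radius right angle, tangent length = √(|PO|² − r²) = √317.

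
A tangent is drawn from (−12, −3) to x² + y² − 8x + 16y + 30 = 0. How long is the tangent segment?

√231

With centre O = (4, −8), |OP|² = 281 and r² = 50.
By the tangent–radius right angle, tangent length = √(|PO|² − r²) = √231.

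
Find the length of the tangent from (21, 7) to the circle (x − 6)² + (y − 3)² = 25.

Centre (6, 3), r² = 25. |PO|² = (15)² + (4)² = 241.
By the tangent–radius right angle, tangent length = √(|PO|² − r²) = √216 = 6√6.

6√6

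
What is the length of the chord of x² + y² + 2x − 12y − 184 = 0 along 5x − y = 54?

3√26

From the line, y = 5x − 54. Substituting:
26x² − 598x + 3380 = 0  ⟹  x² − 23x + 130 = 0
x = 13 or x = 10, giving (13, 11) and (10, −4).
|(13, 11) − (10, −4)| = √((3)² + (15)²) = 3√26.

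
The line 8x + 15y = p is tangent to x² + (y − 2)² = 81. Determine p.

For a tangent, require d(centre, line) = r = 9.
|8·0 + 15·2 − p| / √289 = 9
|p − (30)| = 9·17, so p = 183 or p = −123.

p = −123 or p = 183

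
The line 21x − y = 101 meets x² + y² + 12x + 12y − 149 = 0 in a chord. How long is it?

√442

Centre (−6, −6), r² = 221. Perpendicular distance d from centre to line = |−221| / √442 = 221/√442.
Chord = 2√(r² − d²) = 2·√(221/2) = √442.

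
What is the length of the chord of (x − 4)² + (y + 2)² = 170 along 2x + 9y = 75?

2√85

Substitute y = (75 − 2x)/9:
85x² − 1020x − 3825 = 0  ⟹  x² − 12x − 45 = 0
x = 15 or x = −3, giving (15, 5) and (−3, 9).
|(15, 5) − (−3, 9)| = √((18)² + (−4)²) = 2√85.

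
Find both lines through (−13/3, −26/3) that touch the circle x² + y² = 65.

x − 8y = 65 and 7x + 4y = −65

Let a tangent through (−13/3, −26/3) have slope m. Its distance from (0, 0) must equal √65:
(13/3m − (26/3))² = 65(m² + 1)
32m² + 52m − 7 = 0, so m = 1/8 or m = −7/4.
Through (−13/3, −26/3) these give x − 8y = 65 and 7x + 4y = −65.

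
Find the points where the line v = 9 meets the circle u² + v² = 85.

From the line, v = 9. Substituting:
u² − 4 = 0
u = 2 or u = −2, giving (2, 9) and (−2, 9).

(−2, 9) and (2, 9)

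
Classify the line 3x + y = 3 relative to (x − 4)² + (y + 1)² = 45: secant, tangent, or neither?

secant

Substituting the line into the circle gives 10x² − 32x − 13 = 0.
Discriminant = (−32)² − 4·10·(−13) = 1544 > 0.
Two real roots: the line is a secant.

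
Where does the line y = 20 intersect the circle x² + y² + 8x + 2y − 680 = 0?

(−20, 20) and (12, 20)

Express y = 20 and substitute into the circle:
x² + 8x − 240 = 0
x = 12 or x = −20, giving (12, 20) and (−20, 20).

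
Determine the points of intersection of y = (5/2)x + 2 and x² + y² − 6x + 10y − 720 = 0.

(−12, −28) and (8, 22)

From the line, y = (4 + 5x)/2. Substituting:
29x² + 116x − 2784 = 0  ⟹  x² + 4x − 96 = 0
x = 8 or x = −12, giving (8, 22) and (−12, −28).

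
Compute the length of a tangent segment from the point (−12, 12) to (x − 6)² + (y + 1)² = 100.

√393

With centre O = (6, −1), |OP|² = 493 and r² = 100.
The tangent meets the radius at right angles, so tangent² = |PO|² − r² = 493 − 100 = 393.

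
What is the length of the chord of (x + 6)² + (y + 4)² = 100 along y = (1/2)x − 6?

Substitute y = (−12 + x)/2:
5x² + 40x − 240 = 0  ⟹  x² + 8x − 48 = 0
x = 4 or x = −12, giving (4, −4) and (−12, −12).
|(4, −4) − (−12, −12)| = √((16)² + (8)²) = 8√5.

8√5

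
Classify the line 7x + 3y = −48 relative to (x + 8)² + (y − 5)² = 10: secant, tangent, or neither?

secant

Substituting the line into the circle gives 58x² + 1026x + 4455 = 0.
Δ = 1052676 − 1033560 = 19116.
Two real roots: the line is a secant.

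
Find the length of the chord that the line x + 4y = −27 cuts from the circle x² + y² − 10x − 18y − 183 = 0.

The distance from (5, 9) to the line is 68/√17, and r² = 289.
Half the chord is √(r² − d²) = √(17), so the full chord is 2√17.

2√17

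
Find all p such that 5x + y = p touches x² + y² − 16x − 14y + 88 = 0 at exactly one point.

Tangency holds when the distance from the centre (8, 7) to the line equals the radius 5:
|5·8 + 1·7 − p| / √26 = 5
|p − (47)| = 5√26.

p = 47 ± 5√26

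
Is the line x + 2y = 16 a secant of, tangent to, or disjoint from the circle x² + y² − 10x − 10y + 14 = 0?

Substituting the line into the circle gives 5x² − 52x − 8 = 0.
Discriminant = (−52)² − 4·5·(−8) = 2864 > 0.
Two real roots: the line is a secant.

secant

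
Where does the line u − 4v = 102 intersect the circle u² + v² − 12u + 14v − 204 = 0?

From the line, v = (−102 + u)/4. Substituting:
17u² − 340u + 1428 = 0  ⟹  u² − 20u + 84 = 0
u = 14 or u = 6, giving (14, −22) and (6, −24).

(6, −24) and (14, −22)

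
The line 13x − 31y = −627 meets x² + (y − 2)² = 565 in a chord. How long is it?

Express y = (627 + 13x)/31 and substitute into the circle:
1130x² + 14690x − 223740 = 0  ⟹  x² + 13x − 198 = 0
x = 9 or x = −22, giving (9, 24) and (−22, 11).
Chord length = distance between (9, 24) and (−22, 11) = √1130 = √1130.

√1130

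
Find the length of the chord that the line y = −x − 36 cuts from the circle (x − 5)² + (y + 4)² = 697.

5√2

From the line, y = −x − 36. Substituting:
2x² + 54x + 352 = 0  ⟹  x² + 27x + 176 = 0
x = −11 or x = −16, giving (−11, −25) and (−16, −20).
|(−11, −25) − (−16, −20)| = √((5)² + (−5)²) = 5√2.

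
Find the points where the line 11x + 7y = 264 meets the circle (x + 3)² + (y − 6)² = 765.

From the line, y = (264 − 11x)/7. Substituting:
170x² − 4590x + 12240 = 0  ⟹  x² − 27x + 72 = 0
x = 24 or x = 3, giving (24, 0) and (3, 33).

(3, 33) and (24, 0)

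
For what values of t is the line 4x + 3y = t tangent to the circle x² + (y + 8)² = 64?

t = −64 or t = 16

For a tangent, require d(centre, line) = r = 8.
|4·0 + 3·(−8) − t| / √25 = 8
|t − (−24)| = 8·5, so t = 16 or t = −64.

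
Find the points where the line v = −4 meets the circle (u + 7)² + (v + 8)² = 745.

(−34, −4) and (20, −4)

Express v = −4 and substitute into the circle:
u² + 14u − 680 = 0
u = 20 or u = −34, giving (20, −4) and (−34, −4).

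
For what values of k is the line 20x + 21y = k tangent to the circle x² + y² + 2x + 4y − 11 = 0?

k = −178 or k = 54

The line touches the circle iff its distance from (−1, −2) is 4:
|20·(−1) + 21·(−2) − k| / √841 = 4
|k − (−62)| = 4·29, so k = 54 or k = −178.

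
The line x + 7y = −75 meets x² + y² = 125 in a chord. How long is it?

5√2

The distance from (0, 0) to the line is 75/√50, and r² = 125.
Half the chord is √(r² − d²) = √(25/2), so the full chord is 5√2.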